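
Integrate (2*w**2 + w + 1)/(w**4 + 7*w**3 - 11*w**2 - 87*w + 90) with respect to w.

11*log(w - 3)/72 - log(w - 1)/21 + 23*log(w + 5)/24 - 67*log(w + 6)/63 + C

Factor the denominator: (w - 3)*(w - 1)*(w + 5)*(w + 6).
Partial-fraction decomposition: -67/(63*(w + 6)) + 23/(24*(w + 5)) - 1/(21*(w - 1)) + 11/(72*(w - 3)).
Integrate each term: A/(w−a) contributes A·log|w−a|.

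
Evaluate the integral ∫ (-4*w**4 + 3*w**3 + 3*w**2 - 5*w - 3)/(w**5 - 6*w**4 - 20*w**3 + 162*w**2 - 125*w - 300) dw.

-1039*log(w - 5)/60 + 269*log(w - 4)/15 - 117*log(w - 3)/32 + log(w + 1)/240 - 463*log(w + 5)/480 + C

Factor the denominator: (w - 5)*(w - 4)*(w - 3)*(w + 1)*(w + 5).
Partial-fraction decomposition: -463/(480*(w + 5)) + 1/(240*(w + 1)) - 117/(32*(w - 3)) + 269/(15*(w - 4)) - 1039/(60*(w - 5)).
Integrate each term: A/(w−a) contributes A·log|w−a|.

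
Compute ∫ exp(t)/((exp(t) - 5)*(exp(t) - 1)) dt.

Let u = e^t, du = e^t dt.
The integral becomes ∫ du/((u-5)(u-1)); decompose into partial fractions.

log(exp(t) - 5)/4 - log(exp(t) - 1)/4 + C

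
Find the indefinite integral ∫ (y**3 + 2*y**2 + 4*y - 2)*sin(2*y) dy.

-y**3*cos(2*y)/2 + 3*y**2*sin(2*y)/4 - y**2*cos(2*y) + y*sin(2*y) - 5*y*cos(2*y)/4 + 5*sin(2*y)/8 + 3*cos(2*y)/2 + C

Use integration by parts with u = y**3 + 2*y**2 + 4*y - 2, dv = sin(2*y) dy, so v = -cos(2*y)/2.
Apply parts 3 times (tabular method): alternate signs, differentiate u down to 0, integrate dv up.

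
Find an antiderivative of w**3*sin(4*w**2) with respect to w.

Let u = w², du = 2w dw; rewrite as (1/2)∫ u^1·sin(4u) du.
Now integrate by parts 1 time.

-w**2*cos(4*w**2)/8 + sin(4*w**2)/32 + C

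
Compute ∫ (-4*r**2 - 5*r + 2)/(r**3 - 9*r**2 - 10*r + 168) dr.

-229*log(r - 7)/11 + 86*log(r - 6)/5 - 21*log(r + 4)/55 + C

Factor the denominator: (r - 7)*(r - 6)*(r + 4).
Partial-fraction decomposition: -21/(55*(r + 4)) + 86/(5*(r - 6)) - 229/(11*(r - 7)).
Integrate each term: A/(r−a) contributes A·log|r−a|.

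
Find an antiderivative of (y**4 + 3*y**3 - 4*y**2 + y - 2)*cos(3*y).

y**4*sin(3*y)/3 + y**3*sin(3*y) + 4*y**3*cos(3*y)/9 - 16*y**2*sin(3*y)/9 + y**2*cos(3*y) - y*sin(3*y)/3 - 32*y*cos(3*y)/27 - 22*sin(3*y)/81 - cos(3*y)/9 + C

Use integration by parts with u = y**4 + 3*y**3 - 4*y**2 + y - 2, dv = cos(3*y) dy, so v = sin(3*y)/3.
Apply parts 4 times (tabular method): alternate signs, differentiate u down to 0, integrate dv up.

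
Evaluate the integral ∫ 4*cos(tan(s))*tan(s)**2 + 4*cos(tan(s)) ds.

Let u = tan(s), so du = (tan(s)**2 + 1) ds.
Rewriting, the integral becomes 4·∫ cos(u) du = 4·sin(u).
Substituting back, u = tan(s).

4*sin(tan(s)) + C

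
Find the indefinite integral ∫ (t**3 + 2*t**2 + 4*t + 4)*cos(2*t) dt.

Use integration by parts with u = t**3 + 2*t**2 + 4*t + 4, dv = cos(2*t) dt, so v = sin(2*t)/2.
Apply parts 3 times (tabular method): alternate signs, differentiate u down to 0, integrate dv up.

t**3*sin(2*t)/2 + t**2*sin(2*t) + 3*t**2*cos(2*t)/4 + 5*t*sin(2*t)/4 + t*cos(2*t) + 3*sin(2*t)/2 + 5*cos(2*t)/8 + C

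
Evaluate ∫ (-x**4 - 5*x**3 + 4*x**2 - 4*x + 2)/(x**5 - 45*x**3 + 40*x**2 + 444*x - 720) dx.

-584*log(x - 5)/297 + 95*log(x - 3)/63 - 23*log(x - 2)/72 - 73*log(x + 4)/378 - 23*log(x + 6)/792 + C

Factor the denominator: (x - 5)*(x - 3)*(x - 2)*(x + 4)*(x + 6).
Partial-fraction decomposition: -23/(792*(x + 6)) - 73/(378*(x + 4)) - 23/(72*(x - 2)) + 95/(63*(x - 3)) - 584/(297*(x - 5)).
Integrate each term: A/(x−a) contributes A·log|x−a|.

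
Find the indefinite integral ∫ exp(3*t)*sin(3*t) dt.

Let I denote the integral. Integrate by parts with u = sin(3*t), dv = exp(3*t) dt, so v = exp(3*t)/3: I = exp(3*t)*sin(3*t)/3 − ∫ exp(3*t)*cos(3*t) dt.
Apply parts again with u = cos(3*t), dv = exp(3*t) dt: ∫ exp(3*t)*cos(3*t) dt = exp(3*t)*cos(3*t)/3 + I. Substituting back brings back I: I = exp(3*t)*sin(3*t)/3 - exp(3*t)*cos(3*t)/3 − I.
Solving for I: (1 + 1)·I equals the remaining terms, so I = (1/2)·(exp(3*t)*sin(3*t)/3 - exp(3*t)*cos(3*t)/3).

exp(3*t)*sin(3*t)/6 - exp(3*t)*cos(3*t)/6 + C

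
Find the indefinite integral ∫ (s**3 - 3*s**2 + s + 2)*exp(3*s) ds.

Use integration by parts with u = s**3 - 3*s**2 + s + 2, dv = exp(3*s) ds, so v = exp(3*s)/3.
Apply parts 3 times (tabular method): alternate signs, differentiate u down to 0, integrate dv up.

(9*s**3 - 36*s**2 + 33*s + 7)*exp(3*s)/27 + C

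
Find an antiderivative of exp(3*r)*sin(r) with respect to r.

Let I denote the integral. Integrate by parts with u = sin(r), dv = exp(3*r) dr, so v = exp(3*r)/3: I = exp(3*r)*sin(r)/3 − (1/3)·∫ exp(3*r)*cos(r) dr.
Apply parts again with u = cos(r), dv = exp(3*r) dr: ∫ exp(3*r)*cos(r) dr = exp(3*r)*cos(r)/3 + (1/3)·I. Substituting back brings back I: I = exp(3*r)*sin(r)/3 - exp(3*r)*cos(r)/9 − (1/9)·I.
Solving for I: (1 + 1/9)·I equals the remaining terms, so I = (9/10)·(exp(3*r)*sin(r)/3 - exp(3*r)*cos(r)/9).

3*exp(3*r)*sin(r)/10 - exp(3*r)*cos(r)/10 + C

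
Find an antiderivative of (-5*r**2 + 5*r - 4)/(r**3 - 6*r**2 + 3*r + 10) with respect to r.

Factor the denominator: (r - 5)*(r - 2)*(r + 1).
Partial-fraction decomposition: -7/(9*(r + 1)) + 14/(9*(r - 2)) - 52/(9*(r - 5)).
Integrate each term: A/(r−a) contributes A·log|r−a|.

-52*log(r - 5)/9 + 14*log(r - 2)/9 - 7*log(r + 1)/9 + C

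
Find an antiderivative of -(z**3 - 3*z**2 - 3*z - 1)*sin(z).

Use integration by parts with u = z**3 - 3*z**2 - 3*z - 1, dv = -sin(z) dz, so v = cos(z).
Apply parts 3 times (tabular method): alternate signs, differentiate u down to 0, integrate dv up.

z**3*cos(z) - 3*z**2*sin(z) - 3*z**2*cos(z) + 6*z*sin(z) - 9*z*cos(z) + 9*sin(z) + 5*cos(z) + C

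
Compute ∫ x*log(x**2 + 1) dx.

Let u = x**2 + 1, so du = (2*x) dx.
The integral becomes (1/2)·∫ log(u) du; integrate by parts with u′=log(u), dv′=du.

x**2*log(x**2 + 1)/2 - x**2/2 + log(x**2 + 1)/2 + C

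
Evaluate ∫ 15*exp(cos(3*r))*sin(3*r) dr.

Let u = cos(3*r), so du = (-3*sin(3*r)) dr.
Rewriting, the integral becomes -5·∫ e^u du = -5·e^u.
Substituting back, u = cos(3*r).

-5*exp(cos(3*r)) + C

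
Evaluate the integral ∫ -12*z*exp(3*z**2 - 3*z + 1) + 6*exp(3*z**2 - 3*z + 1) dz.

-2*exp(3*z**2 - 3*z + 1) + C

Let u = 3*z**2 - 3*z + 1, so du = (6*z - 3) dz.
Rewriting, the integral becomes -2·∫ e^u du = -2·e^u.
Substituting back, u = 3*z**2 - 3*z + 1.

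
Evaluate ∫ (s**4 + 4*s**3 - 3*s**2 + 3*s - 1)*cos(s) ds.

s**4*sin(s) + 4*s**3*sin(s) + 4*s**3*cos(s) - 15*s**2*sin(s) + 12*s**2*cos(s) - 21*s*sin(s) - 30*s*cos(s) + 29*sin(s) - 21*cos(s) + C

Use integration by parts with u = s**4 + 4*s**3 - 3*s**2 + 3*s - 1, dv = cos(s) ds, so v = sin(s).
Apply parts 4 times (tabular method): alternate signs, differentiate u down to 0, integrate dv up.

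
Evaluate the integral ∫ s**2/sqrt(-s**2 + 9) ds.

-s*sqrt(-s**2 + 9)/2 + 9*asin(s/3)/2 + C

Substitute s = 3·sin(θ), so ds = 3·cos(θ) dθ and the radical becomes sqrt(-s**2 + 9) = 3·cos(θ) by the Pythagorean identity.
Integrate the resulting trig expression in θ, then back-substitute θ = asin(s/3), sin(θ) = s/3, cos(θ) = sqrt(-s**2 + 9)/3 (absorbing any constant into C).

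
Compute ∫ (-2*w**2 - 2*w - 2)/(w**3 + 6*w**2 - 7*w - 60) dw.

Factor the denominator: (w - 3)*(w + 4)*(w + 5).
Partial-fraction decomposition: -21/(4*(w + 5)) + 26/(7*(w + 4)) - 13/(28*(w - 3)).
Integrate each term: A/(w−a) contributes A·log|w−a|.

-13*log(w - 3)/28 + 26*log(w + 4)/7 - 21*log(w + 5)/4 + C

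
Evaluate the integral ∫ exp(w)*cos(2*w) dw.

2*exp(w)*sin(2*w)/5 + exp(w)*cos(2*w)/5 + C

Let I denote the integral. Integrate by parts with u = cos(2*w), dv = exp(w) dw, so v = exp(w): I = exp(w)*cos(2*w) + 2·∫ exp(w)*sin(2*w) dw.
Apply parts again with u = sin(2*w), dv = exp(w) dw: ∫ exp(w)*sin(2*w) dw = exp(w)*sin(2*w) − 2·I. Substituting back brings back I: I = 2*exp(w)*sin(2*w) + exp(w)*cos(2*w) − 4·I.
Solving for I: (1 + 4)·I equals the remaining terms, so I = (1/5)·(2*exp(w)*sin(2*w) + exp(w)*cos(2*w)).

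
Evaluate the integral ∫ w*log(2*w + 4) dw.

w**2*log(2*w + 4)/2 - w**2/4 + w - 2*log(w + 2) + C

Use integration by parts with u = log(2*w + 4), dv = w dw.
Then du = 2/(2*w + 4) dw and v = w**2/2.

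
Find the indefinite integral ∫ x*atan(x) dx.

Use integration by parts with u = arctan(x), dv = x dx.
Then du = 1/(x**2 + 1) dx.

x**2*atan(x)/2 - x/2 + atan(x)/2 + C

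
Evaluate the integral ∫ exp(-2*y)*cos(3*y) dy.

3*exp(-2*y)*sin(3*y)/13 - 2*exp(-2*y)*cos(3*y)/13 + C

Let I denote the integral. Integrate by parts with u = cos(3*y), dv = exp(-2*y) dy, so v = -exp(-2*y)/2: I = -exp(-2*y)*cos(3*y)/2 − (3/2)·∫ exp(-2*y)*sin(3*y) dy.
Apply parts again with u = sin(3*y), dv = exp(-2*y) dy: ∫ exp(-2*y)*sin(3*y) dy = -exp(-2*y)*sin(3*y)/2 + (3/2)·I. Substituting back brings back I: I = 3*exp(-2*y)*sin(3*y)/4 - exp(-2*y)*cos(3*y)/2 − (9/4)·I.
Solving for I: (1 + 9/4)·I equals the remaining terms, so I = (4/13)·(3*exp(-2*y)*sin(3*y)/4 - exp(-2*y)*cos(3*y)/2).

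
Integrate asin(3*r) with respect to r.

r*asin(3*r) + sqrt(-9*r**2 + 1)/3 + C

Use integration by parts with u = arcsin(3*r), dv = dr.
Then du = 3/sqrt(-9*r**2 + 1) dr.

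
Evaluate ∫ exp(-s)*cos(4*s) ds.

4*exp(-s)*sin(4*s)/17 - exp(-s)*cos(4*s)/17 + C

Let I denote the integral. Integrate by parts with u = cos(4*s), dv = exp(-s) ds, so v = -exp(-s): I = -exp(-s)*cos(4*s) − 4·∫ exp(-s)*sin(4*s) ds.
Apply parts again with u = sin(4*s), dv = exp(-s) ds: ∫ exp(-s)*sin(4*s) ds = -exp(-s)*sin(4*s) + 4·I. Substituting back brings back I: I = 4*exp(-s)*sin(4*s) - exp(-s)*cos(4*s) − 16·I.
Solving for I: (1 + 16)·I equals the remaining terms, so I = (1/17)·(4*exp(-s)*sin(4*s) - exp(-s)*cos(4*s)).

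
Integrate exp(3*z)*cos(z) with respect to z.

exp(3*z)*sin(z)/10 + 3*exp(3*z)*cos(z)/10 + C

Let I denote the integral. Integrate by parts with u = cos(z), dv = exp(3*z) dz, so v = exp(3*z)/3: I = exp(3*z)*cos(z)/3 + (1/3)·∫ exp(3*z)*sin(z) dz.
Apply parts again with u = sin(z), dv = exp(3*z) dz: ∫ exp(3*z)*sin(z) dz = exp(3*z)*sin(z)/3 − (1/3)·I. Substituting back brings back I: I = exp(3*z)*sin(z)/9 + exp(3*z)*cos(z)/3 − (1/9)·I.
Solving for I: (1 + 1/9)·I equals the remaining terms, so I = (9/10)·(exp(3*z)*sin(z)/9 + exp(3*z)*cos(z)/3).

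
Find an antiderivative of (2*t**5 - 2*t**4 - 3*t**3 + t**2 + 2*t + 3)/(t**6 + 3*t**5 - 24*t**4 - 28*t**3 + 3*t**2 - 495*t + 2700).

Factor the denominator: (t - 4)*(t - 3)*(t + 5)**2*(t**2 + 9).
Partial-fraction decomposition: (6429*t - 14159)/(28900*(t**2 + 9)) + 1325455/(998784*(t + 5)) - 2369/(816*(t + 5)**2) - 29/(128*(t - 3)) + 457/(675*(t - 4)).
Integrate each term; A/(t−a) gives A·log|t−a|; the (Bt+D)/(t²+p²) term gives a log and an atan.

457*log(t - 4)/675 - 29*log(t - 3)/128 + 1325455*log(t + 5)/998784 + 6429*log(t**2 + 9)/57800 - 14159*atan(t/3)/86700 + 2369/(816*t + 4080) + C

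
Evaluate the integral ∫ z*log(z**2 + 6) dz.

Let u = z**2 + 6, so du = (2*z) dz.
The integral becomes (1/2)·∫ log(u) du; integrate by parts with u′=log(u), dv′=du.

z**2*log(z**2 + 6)/2 - z**2/2 + 3*log(z**2 + 6) + C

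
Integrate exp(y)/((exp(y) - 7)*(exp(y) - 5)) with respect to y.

log(exp(y) - 7)/2 - log(exp(y) - 5)/2 + C

Let u = e^y, du = e^y dy.
The integral becomes ∫ du/((u-7)(u-5)); decompose into partial fractions.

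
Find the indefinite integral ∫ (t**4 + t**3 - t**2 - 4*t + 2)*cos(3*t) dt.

Use integration by parts with u = t**4 + t**3 - t**2 - 4*t + 2, dv = cos(3*t) dt, so v = sin(3*t)/3.
Apply parts 4 times (tabular method): alternate signs, differentiate u down to 0, integrate dv up.

t**4*sin(3*t)/3 + t**3*sin(3*t)/3 + 4*t**3*cos(3*t)/9 - 7*t**2*sin(3*t)/9 + t**2*cos(3*t)/3 - 14*t*sin(3*t)/9 - 14*t*cos(3*t)/27 + 68*sin(3*t)/81 - 14*cos(3*t)/27 + C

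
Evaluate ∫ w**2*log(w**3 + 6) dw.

Let u = w**3 + 6, so du = (3*w**2) dw.
The integral becomes (1/3)·∫ log(u) du; integrate by parts with u′=log(u), dv′=du.

w**3*log(w**3 + 6)/3 - w**3/3 + 2*log(w**3 + 6) + C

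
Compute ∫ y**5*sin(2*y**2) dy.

Let u = y², du = 2y dy; rewrite as (1/2)∫ u^2·sin(2u) du.
Now integrate by parts 2 times.

-y**4*cos(2*y**2)/4 + y**2*sin(2*y**2)/4 + cos(2*y**2)/8 + C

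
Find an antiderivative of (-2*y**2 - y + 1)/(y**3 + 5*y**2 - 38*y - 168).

-77*log(y - 6)/130 + 9*log(y + 4)/10 - 30*log(y + 7)/13 + C

Factor the denominator: (y - 6)*(y + 4)*(y + 7).
Partial-fraction decomposition: -30/(13*(y + 7)) + 9/(10*(y + 4)) - 77/(130*(y - 6)).
Integrate each term: A/(y−a) contributes A·log|y−a|.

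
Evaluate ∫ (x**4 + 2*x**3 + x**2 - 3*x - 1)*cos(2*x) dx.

x**4*sin(2*x)/2 + x**3*sin(2*x) + x**3*cos(2*x) - x**2*sin(2*x) + 3*x**2*cos(2*x)/2 - 3*x*sin(2*x) - x*cos(2*x) - 3*cos(2*x)/2 + C

Use integration by parts with u = x**4 + 2*x**3 + x**2 - 3*x - 1, dv = cos(2*x) dx, so v = sin(2*x)/2.
Apply parts 4 times (tabular method): alternate signs, differentiate u down to 0, integrate dv up.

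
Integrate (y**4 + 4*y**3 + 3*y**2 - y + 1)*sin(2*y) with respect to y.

-y**4*cos(2*y)/2 + y**3*sin(2*y) - 2*y**3*cos(2*y) + 3*y**2*sin(2*y) + 7*y*cos(2*y)/2 - 7*sin(2*y)/4 - cos(2*y)/2 + C

Use integration by parts with u = y**4 + 4*y**3 + 3*y**2 - y + 1, dv = sin(2*y) dy, so v = -cos(2*y)/2.
Apply parts 4 times (tabular method): alternate signs, differentiate u down to 0, integrate dv up.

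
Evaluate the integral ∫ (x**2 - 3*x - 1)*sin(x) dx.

-x**2*cos(x) + 2*x*sin(x) + 3*x*cos(x) - 3*sin(x) + 3*cos(x) + C

Use integration by parts with u = x**2 - 3*x - 1, dv = sin(x) dx, so v = -cos(x).
Apply parts 2 times (tabular method): alternate signs, differentiate u down to 0, integrate dv up.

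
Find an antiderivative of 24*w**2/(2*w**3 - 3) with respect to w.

Let u = 2*w**3 - 3, so du = (6*w**2) dw.
Rewriting, the integral becomes 4·∫ 1/u du = 4·log(u).
Substituting back, u = 2*w**3 - 3.

4*log(2*w**3 - 3) + C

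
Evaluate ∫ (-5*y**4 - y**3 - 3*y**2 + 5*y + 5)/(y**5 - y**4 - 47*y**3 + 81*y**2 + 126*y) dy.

Factor the denominator: y*(y - 6)*(y - 3)*(y + 1)*(y + 7).
Partial-fraction decomposition: -11839/(5460*(y + 7)) + 1/(24*(y + 1)) + 439/(360*(y - 3)) - 967/(234*(y - 6)) + 5/(126*y).
Integrate each term: A/(y−a) contributes A·log|y−a|.

5*log(y)/126 - 967*log(y - 6)/234 + 439*log(y - 3)/360 + log(y + 1)/24 - 11839*log(y + 7)/5460 + C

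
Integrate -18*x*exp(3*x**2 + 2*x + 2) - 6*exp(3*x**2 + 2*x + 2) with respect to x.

-3*exp(3*x**2 + 2*x + 2) + C

Let u = 3*x**2 + 2*x + 2, so du = (6*x + 2) dx.
Rewriting, the integral becomes -3·∫ e^u du = -3·e^u.
Substituting back, u = 3*x**2 + 2*x + 2.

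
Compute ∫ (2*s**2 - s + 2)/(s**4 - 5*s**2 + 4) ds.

2*log(s - 2)/3 - log(s - 1)/2 + 5*log(s + 1)/6 - log(s + 2) + C

Factor the denominator: (s - 2)*(s - 1)*(s + 1)*(s + 2).
Partial-fraction decomposition: -1/(s + 2) + 5/(6*(s + 1)) - 1/(2*(s - 1)) + 2/(3*(s - 2)).
Integrate each term: A/(s−a) contributes A·log|s−a|.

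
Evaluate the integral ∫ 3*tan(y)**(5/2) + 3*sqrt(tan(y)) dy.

2*tan(y)**(3/2) + C

Let u = tan(y), so du = (tan(y)**2 + 1) dy.
Rewriting, the integral becomes 3·∫ √u du = 3·(2/3)u^(3/2).
Substituting back, u = tan(y).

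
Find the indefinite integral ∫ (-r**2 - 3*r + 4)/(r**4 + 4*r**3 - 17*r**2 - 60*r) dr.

-log(r)/15 - 2*log(r - 4)/21 + 2*log(r + 3)/21 + log(r + 5)/15 + C

Factor the denominator: r*(r - 4)*(r + 3)*(r + 5).
Partial-fraction decomposition: 1/(15*(r + 5)) + 2/(21*(r + 3)) - 2/(21*(r - 4)) - 1/(15*r).
Integrate each term: A/(r−a) contributes A·log|r−a|.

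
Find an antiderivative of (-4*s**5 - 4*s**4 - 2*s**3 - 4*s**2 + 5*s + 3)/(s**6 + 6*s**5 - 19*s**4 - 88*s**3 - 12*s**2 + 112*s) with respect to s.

3*log(s)/112 - 1763*log(s - 4)/1584 + log(s - 1)/36 + 83*log(s + 2)/100 - 29041*log(s + 7)/7700 + 19/(60*s + 120) + C

Factor the denominator: s*(s - 4)*(s - 1)*(s + 2)**2*(s + 7).
Partial-fraction decomposition: -29041/(7700*(s + 7)) + 83/(100*(s + 2)) - 19/(60*(s + 2)**2) + 1/(36*(s - 1)) - 1763/(1584*(s - 4)) + 3/(112*s).
Integrate each term; A/(s−a) gives A·log|s−a|; A/(s−a)² gives −A/(s−a).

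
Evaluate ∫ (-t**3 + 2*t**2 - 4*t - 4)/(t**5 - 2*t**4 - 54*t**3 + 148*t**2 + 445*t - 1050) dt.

-43*log(t - 5)/2304 - 4*log(t - 2)/135 - 53*log(t + 3)/1280 + 155*log(t + 7)/1728 + 11/(32*t - 160) + C

Factor the denominator: (t - 5)**2*(t - 2)*(t + 3)*(t + 7).
Partial-fraction decomposition: 155/(1728*(t + 7)) - 53/(1280*(t + 3)) - 4/(135*(t - 2)) - 43/(2304*(t - 5)) - 11/(32*(t - 5)**2).
Integrate each term; A/(t−a) gives A·log|t−a|; A/(t−a)² gives −A/(t−a).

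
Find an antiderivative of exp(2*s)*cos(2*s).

exp(2*s)*sin(2*s)/4 + exp(2*s)*cos(2*s)/4 + C

Let I denote the integral. Integrate by parts with u = cos(2*s), dv = exp(2*s) ds, so v = exp(2*s)/2: I = exp(2*s)*cos(2*s)/2 + ∫ exp(2*s)*sin(2*s) ds.
Apply parts again with u = sin(2*s), dv = exp(2*s) ds: ∫ exp(2*s)*sin(2*s) ds = exp(2*s)*sin(2*s)/2 − I. Substituting back brings back I: I = exp(2*s)*sin(2*s)/2 + exp(2*s)*cos(2*s)/2 − I.
Solving for I: (1 + 1)·I equals the remaining terms, so I = (1/2)·(exp(2*s)*sin(2*s)/2 + exp(2*s)*cos(2*s)/2).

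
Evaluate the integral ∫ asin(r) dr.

Use integration by parts with u = arcsin(r), dv = dr.
Then du = 1/sqrt(-r**2 + 1) dr.

r*asin(r) + sqrt(-r**2 + 1) + C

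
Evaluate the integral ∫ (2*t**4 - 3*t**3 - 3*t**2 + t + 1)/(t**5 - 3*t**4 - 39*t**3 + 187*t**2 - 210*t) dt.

-log(t)/210 + 403*log(t - 5)/180 - 29*log(t - 3)/30 - log(t - 2)/54 + 2839*log(t + 7)/3780 + C

Factor the denominator: t*(t - 5)*(t - 3)*(t - 2)*(t + 7).
Partial-fraction decomposition: 2839/(3780*(t + 7)) - 1/(54*(t - 2)) - 29/(30*(t - 3)) + 403/(180*(t - 5)) - 1/(210*t).
Integrate each term: A/(t−a) contributes A·log|t−a|.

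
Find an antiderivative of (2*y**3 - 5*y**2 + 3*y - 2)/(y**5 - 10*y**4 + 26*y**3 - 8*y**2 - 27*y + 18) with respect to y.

Factor the denominator: (y - 6)*(y - 3)*(y - 1)**2*(y + 1).
Partial-fraction decomposition: -3/(28*(y + 1)) - 7/(100*(y - 1)) - 1/(10*(y - 1)**2) - 1/(3*(y - 3)) + 268/(525*(y - 6)).
Integrate each term; A/(y−a) gives A·log|y−a|; A/(y−a)² gives −A/(y−a).

268*log(y - 6)/525 - log(y - 3)/3 - 7*log(y - 1)/100 - 3*log(y + 1)/28 + 1/(10*y - 10) + C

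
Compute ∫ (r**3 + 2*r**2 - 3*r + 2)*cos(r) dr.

Use integration by parts with u = r**3 + 2*r**2 - 3*r + 2, dv = cos(r) dr, so v = sin(r).
Apply parts 3 times (tabular method): alternate signs, differentiate u down to 0, integrate dv up.

r**3*sin(r) + 2*r**2*sin(r) + 3*r**2*cos(r) - 9*r*sin(r) + 4*r*cos(r) - 2*sin(r) - 9*cos(r) + C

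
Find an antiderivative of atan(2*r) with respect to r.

r*atan(2*r) - log(4*r**2 + 1)/4 + C

Use integration by parts with u = arctan(2*r), dv = dr.
Then du = 2/(4*r**2 + 1) dr.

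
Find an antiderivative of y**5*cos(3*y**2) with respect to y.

Let u = y², du = 2y dy; rewrite as (1/2)∫ u^2·cos(3u) du.
Now integrate by parts 2 times.

y**4*sin(3*y**2)/6 + y**2*cos(3*y**2)/9 - sin(3*y**2)/27 + C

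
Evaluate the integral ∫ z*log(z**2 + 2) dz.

Let u = z**2 + 2, so du = (2*z) dz.
The integral becomes (1/2)·∫ log(u) du; integrate by parts with u′=log(u), dv′=du.

z**2*log(z**2 + 2)/2 - z**2/2 + log(z**2 + 2) + C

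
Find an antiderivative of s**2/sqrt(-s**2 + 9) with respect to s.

Substitute s = 3·sin(θ), so ds = 3·cos(θ) dθ and the radical becomes sqrt(-s**2 + 9) = 3·cos(θ) by the Pythagorean identity.
Integrate the resulting trig expression in θ, then back-substitute θ = asin(s/3), sin(θ) = s/3, cos(θ) = sqrt(-s**2 + 9)/3 (absorbing any constant into C).

-s*sqrt(-s**2 + 9)/2 + 9*asin(s/3)/2 + C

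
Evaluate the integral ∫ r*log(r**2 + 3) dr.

Let u = r**2 + 3, so du = (2*r) dr.
The integral becomes (1/2)·∫ log(u) du; integrate by parts with u′=log(u), dv′=du.

r**2*log(r**2 + 3)/2 - r**2/2 + 3*log(r**2 + 3)/2 + C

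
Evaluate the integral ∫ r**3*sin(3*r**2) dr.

-r**2*cos(3*r**2)/6 + sin(3*r**2)/18 + C

Let u = r², du = 2r dr; rewrite as (1/2)∫ u^1·sin(3u) du.
Now integrate by parts 1 time.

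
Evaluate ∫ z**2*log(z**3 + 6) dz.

z**3*log(z**3 + 6)/3 - z**3/3 + 2*log(z**3 + 6) + C

Let u = z**3 + 6, so du = (3*z**2) dz.
The integral becomes (1/3)·∫ log(u) du; integrate by parts with u′=log(u), dv′=du.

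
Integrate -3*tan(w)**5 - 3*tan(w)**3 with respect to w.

Let u = tan(w), so du = (tan(w)**2 + 1) dw.
Rewriting, the integral becomes -3·∫ u^3 du = -3·u^4/4.
Substituting back, u = tan(w).

-3*tan(w)**4/4 + C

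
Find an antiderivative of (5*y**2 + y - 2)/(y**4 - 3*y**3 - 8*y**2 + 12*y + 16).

Factor the denominator: (y - 4)*(y - 2)*(y + 1)*(y + 2).
Partial-fraction decomposition: -2/(3*(y + 2)) + 2/(15*(y + 1)) - 5/(6*(y - 2)) + 41/(30*(y - 4)).
Integrate each term: A/(y−a) contributes A·log|y−a|.

41*log(y - 4)/30 - 5*log(y - 2)/6 + 2*log(y + 1)/15 - 2*log(y + 2)/3 + C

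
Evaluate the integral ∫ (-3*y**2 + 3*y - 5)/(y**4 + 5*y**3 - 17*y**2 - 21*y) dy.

5*log(y)/21 - 23*log(y - 3)/120 - 11*log(y + 1)/24 + 173*log(y + 7)/420 + C

Factor the denominator: y*(y - 3)*(y + 1)*(y + 7).
Partial-fraction decomposition: 173/(420*(y + 7)) - 11/(24*(y + 1)) - 23/(120*(y - 3)) + 5/(21*y).
Integrate each term: A/(y−a) contributes A·log|y−a|.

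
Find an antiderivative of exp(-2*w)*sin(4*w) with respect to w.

-exp(-2*w)*sin(4*w)/10 - exp(-2*w)*cos(4*w)/5 + C

Let I denote the integral. Integrate by parts with u = sin(4*w), dv = exp(-2*w) dw, so v = -exp(-2*w)/2: I = -exp(-2*w)*sin(4*w)/2 + 2·∫ exp(-2*w)*cos(4*w) dw.
Apply parts again with u = cos(4*w), dv = exp(-2*w) dw: ∫ exp(-2*w)*cos(4*w) dw = -exp(-2*w)*cos(4*w)/2 − 2·I. Substituting back brings back I: I = -exp(-2*w)*sin(4*w)/2 - exp(-2*w)*cos(4*w) − 4·I.
Solving for I: (1 + 4)·I equals the remaining terms, so I = (1/5)·(-exp(-2*w)*sin(4*w)/2 - exp(-2*w)*cos(4*w)).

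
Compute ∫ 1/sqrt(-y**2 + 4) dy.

Substitute y = 2·sin(θ), so dy = 2·cos(θ) dθ and the radical becomes sqrt(-y**2 + 4) = 2·cos(θ) by the Pythagorean identity.
Integrate the resulting trig expression in θ, then back-substitute θ = asin(y/2), sin(θ) = y/2, cos(θ) = sqrt(-y**2 + 4)/2 (absorbing any constant into C).

asin(y/2) + C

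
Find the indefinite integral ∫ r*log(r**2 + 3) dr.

r**2*log(r**2 + 3)/2 - r**2/2 + 3*log(r**2 + 3)/2 + C

Let u = r**2 + 3, so du = (2*r) dr.
The integral becomes (1/2)·∫ log(u) du; integrate by parts with u′=log(u), dv′=du.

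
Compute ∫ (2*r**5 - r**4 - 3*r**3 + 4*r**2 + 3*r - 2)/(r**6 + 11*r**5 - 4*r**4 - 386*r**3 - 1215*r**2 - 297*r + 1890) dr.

Factor the denominator: (r - 6)*(r - 1)*(r + 3)**2*(r + 5)*(r + 7).
Partial-fraction decomposition: 34813/(3328*(r + 7)) - 2139/(176*(r + 5)) + 17915/(5184*(r + 3)) - 461/(288*(r + 3)**2) - 1/(1280*(r - 1)) + 13768/(57915*(r - 6)).
Integrate each term; A/(r−a) gives A·log|r−a|; A/(r−a)² gives −A/(r−a).

13768*log(r - 6)/57915 - log(r - 1)/1280 + 17915*log(r + 3)/5184 - 2139*log(r + 5)/176 + 34813*log(r + 7)/3328 + 461/(288*r + 864) + C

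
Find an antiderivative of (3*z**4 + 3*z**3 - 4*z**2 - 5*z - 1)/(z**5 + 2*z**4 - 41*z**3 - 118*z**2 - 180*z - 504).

800*log(z - 7)/689 - 14*log(z + 3)/39 + 625*log(z + 6)/312 + 1073*log(z**2 + 4)/11024 - 511*atan(z/2)/5512 + C

Factor the denominator: (z - 7)*(z + 3)*(z + 6)*(z**2 + 4).
Partial-fraction decomposition: (1073*z - 1022)/(5512*(z**2 + 4)) + 625/(312*(z + 6)) - 14/(39*(z + 3)) + 800/(689*(z - 7)).
Integrate each term; A/(z−a) gives A·log|z−a|; the (Bz+D)/(z²+p²) term gives a log and an atan.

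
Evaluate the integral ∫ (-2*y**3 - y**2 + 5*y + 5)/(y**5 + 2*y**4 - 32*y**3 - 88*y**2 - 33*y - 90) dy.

Factor the denominator: (y - 6)*(y + 3)*(y + 5)*(y**2 + 1).
Partial-fraction decomposition: -(44*y + 79)/(962*(y**2 + 1)) + 205/(572*(y + 5)) - 7/(36*(y + 3)) - 433/(3663*(y - 6)).
Integrate each term; A/(y−a) gives A·log|y−a|; the (By+D)/(y²+p²) term gives a log and an atan.

-433*log(y - 6)/3663 - 7*log(y + 3)/36 + 205*log(y + 5)/572 - 11*log(y**2 + 1)/481 - 79*atan(y)/962 + C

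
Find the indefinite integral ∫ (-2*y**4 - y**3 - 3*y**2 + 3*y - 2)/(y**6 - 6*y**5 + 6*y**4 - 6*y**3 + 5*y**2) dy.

3*log(y)/25 - 1437*log(y - 5)/2600 + 5*log(y - 1)/8 - 5*log(y**2 + 1)/52 + 7*atan(y)/13 + 2/(5*y) + C

Factor the denominator: y**2*(y - 5)*(y - 1)*(y**2 + 1).
Partial-fraction decomposition: -(5*y - 14)/(26*(y**2 + 1)) + 5/(8*(y - 1)) - 1437/(2600*(y - 5)) + 3/(25*y) - 2/(5*y**2).
Integrate each term; A/(y−a) gives A·log|y−a|; the (By+D)/(y²+p²) term gives a log and an atan.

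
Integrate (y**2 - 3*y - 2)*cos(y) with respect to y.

Use integration by parts with u = y**2 - 3*y - 2, dv = cos(y) dy, so v = sin(y).
Apply parts 2 times (tabular method): alternate signs, differentiate u down to 0, integrate dv up.

y**2*sin(y) - 3*y*sin(y) + 2*y*cos(y) - 4*sin(y) - 3*cos(y) + C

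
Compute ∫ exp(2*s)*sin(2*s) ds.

exp(2*s)*sin(2*s)/4 - exp(2*s)*cos(2*s)/4 + C

Let I denote the integral. Integrate by parts with u = sin(2*s), dv = exp(2*s) ds, so v = exp(2*s)/2: I = exp(2*s)*sin(2*s)/2 − ∫ exp(2*s)*cos(2*s) ds.
Apply parts again with u = cos(2*s), dv = exp(2*s) ds: ∫ exp(2*s)*cos(2*s) ds = exp(2*s)*cos(2*s)/2 + I. Substituting back brings back I: I = exp(2*s)*sin(2*s)/2 - exp(2*s)*cos(2*s)/2 − I.
Solving for I: (1 + 1)·I equals the remaining terms, so I = (1/2)·(exp(2*s)*sin(2*s)/2 - exp(2*s)*cos(2*s)/2).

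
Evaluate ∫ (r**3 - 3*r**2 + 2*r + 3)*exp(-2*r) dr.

(-4*r**3 + 6*r**2 - 2*r - 13)*exp(-2*r)/8 + C

Use integration by parts with u = r**3 - 3*r**2 + 2*r + 3, dv = exp(-2*r) dr, so v = -exp(-2*r)/2.
Apply parts 3 times (tabular method): alternate signs, differentiate u down to 0, integrate dv up.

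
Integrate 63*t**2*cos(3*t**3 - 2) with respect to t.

Let u = 3*t**3 - 2, so du = (9*t**2) dt.
Rewriting, the integral becomes 7·∫ cos(u) du = 7·sin(u).
Substituting back, u = 3*t**3 - 2.

7*sin(3*t**3 - 2) + C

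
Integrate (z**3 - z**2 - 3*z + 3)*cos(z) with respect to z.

z**3*sin(z) - z**2*sin(z) + 3*z**2*cos(z) - 9*z*sin(z) - 2*z*cos(z) + 5*sin(z) - 9*cos(z) + C

Use integration by parts with u = z**3 - z**2 - 3*z + 3, dv = cos(z) dz, so v = sin(z).
Apply parts 3 times (tabular method): alternate signs, differentiate u down to 0, integrate dv up.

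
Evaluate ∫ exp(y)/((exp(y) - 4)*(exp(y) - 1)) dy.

log(exp(y) - 4)/3 - log(exp(y) - 1)/3 + C

Let u = e^y, du = e^y dy.
The integral becomes ∫ du/((u-1)(u-4)); decompose into partial fractions.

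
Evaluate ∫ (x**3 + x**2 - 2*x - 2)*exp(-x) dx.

Use integration by parts with u = x**3 + x**2 - 2*x - 2, dv = exp(-x) dx, so v = -exp(-x).
Apply parts 3 times (tabular method): alternate signs, differentiate u down to 0, integrate dv up.

(-x**3 - 4*x**2 - 6*x - 4)*exp(-x) + C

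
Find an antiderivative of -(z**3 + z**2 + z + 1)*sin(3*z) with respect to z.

Use integration by parts with u = z**3 + z**2 + z + 1, dv = -sin(3*z) dz, so v = cos(3*z)/3.
Apply parts 3 times (tabular method): alternate signs, differentiate u down to 0, integrate dv up.

z**3*cos(3*z)/3 - z**2*sin(3*z)/3 + z**2*cos(3*z)/3 - 2*z*sin(3*z)/9 + z*cos(3*z)/9 - sin(3*z)/27 + 7*cos(3*z)/27 + C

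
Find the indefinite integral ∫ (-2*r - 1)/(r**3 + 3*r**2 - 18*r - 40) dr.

Factor the denominator: (r - 4)*(r + 2)*(r + 5).
Partial-fraction decomposition: 1/(3*(r + 5)) - 1/(6*(r + 2)) - 1/(6*(r - 4)).
Integrate each term: A/(r−a) contributes A·log|r−a|.

log(r + 5)/3 - log(r**2 - 2*r - 8)/6 + C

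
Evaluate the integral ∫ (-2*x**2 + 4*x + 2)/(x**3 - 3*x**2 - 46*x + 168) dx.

Factor the denominator: (x - 6)*(x - 4)*(x + 7).
Partial-fraction decomposition: -124/(143*(x + 7)) + 7/(11*(x - 4)) - 23/(13*(x - 6)).
Integrate each term: A/(x−a) contributes A·log|x−a|.

-23*log(x - 6)/13 + 7*log(x - 4)/11 - 124*log(x + 7)/143 + C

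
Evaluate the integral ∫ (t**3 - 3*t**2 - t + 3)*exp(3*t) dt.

Use integration by parts with u = t**3 - 3*t**2 - t + 3, dv = exp(3*t) dt, so v = exp(3*t)/3.
Apply parts 3 times (tabular method): alternate signs, differentiate u down to 0, integrate dv up.

(9*t**3 - 36*t**2 + 15*t + 22)*exp(3*t)/27 + C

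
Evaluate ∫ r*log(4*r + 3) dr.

Use integration by parts with u = log(4*r + 3), dv = r dr.
Then du = 4/(4*r + 3) dr and v = r**2/2.

r**2*log(4*r + 3)/2 - r**2/4 + 3*r/8 - 9*log(4*r + 3)/32 + C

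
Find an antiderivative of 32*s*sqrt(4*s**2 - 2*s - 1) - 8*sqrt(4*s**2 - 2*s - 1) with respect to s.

8*(4*s**2 - 2*s - 1)**(3/2)/3 + C

Let u = 4*s**2 - 2*s - 1, so du = (8*s - 2) ds.
Rewriting, the integral becomes 4·∫ √u du = 4·(2/3)u^(3/2).
Substituting back, u = 4*s**2 - 2*s - 1.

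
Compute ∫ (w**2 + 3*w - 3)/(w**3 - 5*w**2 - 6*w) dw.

Factor the denominator: w*(w - 6)*(w + 1).
Partial-fraction decomposition: -5/(7*(w + 1)) + 17/(14*(w - 6)) + 1/(2*w).
Integrate each term: A/(w−a) contributes A·log|w−a|.

log(w)/2 + 17*log(w - 6)/14 - 5*log(w + 1)/7 + C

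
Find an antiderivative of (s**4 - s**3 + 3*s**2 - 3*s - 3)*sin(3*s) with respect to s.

Use integration by parts with u = s**4 - s**3 + 3*s**2 - 3*s - 3, dv = sin(3*s) ds, so v = -cos(3*s)/3.
Apply parts 4 times (tabular method): alternate signs, differentiate u down to 0, integrate dv up.

-s**4*cos(3*s)/3 + 4*s**3*sin(3*s)/9 + s**3*cos(3*s)/3 - s**2*sin(3*s)/3 - 5*s**2*cos(3*s)/9 + 10*s*sin(3*s)/27 + 7*s*cos(3*s)/9 - 7*sin(3*s)/27 + 91*cos(3*s)/81 + C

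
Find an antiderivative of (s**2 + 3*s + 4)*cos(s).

s**2*sin(s) + 3*s*sin(s) + 2*s*cos(s) + 2*sin(s) + 3*cos(s) + C

Use integration by parts with u = s**2 + 3*s + 4, dv = cos(s) ds, so v = sin(s).
Apply parts 2 times (tabular method): alternate signs, differentiate u down to 0, integrate dv up.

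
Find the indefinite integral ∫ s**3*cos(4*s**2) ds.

s**2*sin(4*s**2)/8 + cos(4*s**2)/32 + C

Let u = s², du = 2s ds; rewrite as (1/2)∫ u^1·cos(4u) du.
Now integrate by parts 1 time.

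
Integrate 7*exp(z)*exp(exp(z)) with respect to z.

7*exp(exp(z)) + C

Let u = exp(z), so du = (exp(z)) dz.
Rewriting, the integral becomes 7·∫ e^u du = 7·e^u.
Substituting back, u = exp(z).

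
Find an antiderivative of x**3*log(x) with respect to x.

Use integration by parts with u = log(x), dv = x**3 dx.
Then du = 1/x dx and v = x**4/4.

x**4*log(x)/4 - x**4/16 + C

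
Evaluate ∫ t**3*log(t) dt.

Use integration by parts with u = log(t), dv = t**3 dt.
Then du = 1/t dt and v = t**4/4.

t**4*log(t)/4 - t**4/16 + C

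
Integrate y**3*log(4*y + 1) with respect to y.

Use integration by parts with u = log(4*y + 1), dv = y**3 dy.
Then du = 4/(4*y + 1) dy and v = y**4/4.

y**4*log(4*y + 1)/4 - y**4/16 + y**3/48 - y**2/128 + y/256 - log(4*y + 1)/1024 + C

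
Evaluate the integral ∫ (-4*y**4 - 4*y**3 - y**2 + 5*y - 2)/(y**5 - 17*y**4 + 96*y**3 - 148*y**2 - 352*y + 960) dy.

-757*log(y - 6)/4 + 3002*log(y - 5)/7 - 2923*log(y - 4)/12 - log(y + 2)/42 + 213/(2*y - 8) + C

Factor the denominator: (y - 6)*(y - 5)*(y - 4)**2*(y + 2).
Partial-fraction decomposition: -1/(42*(y + 2)) - 2923/(12*(y - 4)) - 213/(2*(y - 4)**2) + 3002/(7*(y - 5)) - 757/(4*(y - 6)).
Integrate each term; A/(y−a) gives A·log|y−a|; A/(y−a)² gives −A/(y−a).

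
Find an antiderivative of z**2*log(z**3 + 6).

z**3*log(z**3 + 6)/3 - z**3/3 + 2*log(z**3 + 6) + C

Let u = z**3 + 6, so du = (3*z**2) dz.
The integral becomes (1/3)·∫ log(u) du; integrate by parts with u′=log(u), dv′=du.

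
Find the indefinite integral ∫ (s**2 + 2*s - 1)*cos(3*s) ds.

Use integration by parts with u = s**2 + 2*s - 1, dv = cos(3*s) ds, so v = sin(3*s)/3.
Apply parts 2 times (tabular method): alternate signs, differentiate u down to 0, integrate dv up.

s**2*sin(3*s)/3 + 2*s*sin(3*s)/3 + 2*s*cos(3*s)/9 - 11*sin(3*s)/27 + 2*cos(3*s)/9 + C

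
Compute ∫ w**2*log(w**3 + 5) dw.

w**3*log(w**3 + 5)/3 - w**3/3 + 5*log(w**3 + 5)/3 + C

Let u = w**3 + 5, so du = (3*w**2) dw.
The integral becomes (1/3)·∫ log(u) du; integrate by parts with u′=log(u), dv′=du.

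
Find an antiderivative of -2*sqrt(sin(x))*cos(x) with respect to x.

-4*sin(x)**(3/2)/3 + C

Let u = sin(x), so du = (cos(x)) dx.
Rewriting, the integral becomes -2·∫ √u du = -2·(2/3)u^(3/2).
Substituting back, u = sin(x).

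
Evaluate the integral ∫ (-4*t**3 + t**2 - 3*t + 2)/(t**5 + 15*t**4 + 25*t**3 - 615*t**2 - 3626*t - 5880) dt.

-61*log(t - 7)/1092 - 13*log(t + 4)/3 + 271*log(t + 5)/12 - 460*log(t + 6)/13 + 361*log(t + 7)/21 + C

Factor the denominator: (t - 7)*(t + 4)*(t + 5)*(t + 6)*(t + 7).
Partial-fraction decomposition: 361/(21*(t + 7)) - 460/(13*(t + 6)) + 271/(12*(t + 5)) - 13/(3*(t + 4)) - 61/(1092*(t - 7)).
Integrate each term: A/(t−a) contributes A·log|t−a|.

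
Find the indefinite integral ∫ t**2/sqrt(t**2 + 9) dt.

t*sqrt(t**2 + 9)/2 - 9*log(t + sqrt(t**2 + 9))/2 + C

Substitute t = 3·tan(θ), so dt = 3·sec(θ)^2 dθ and the radical becomes sqrt(t**2 + 9) = 3·sec(θ) by the Pythagorean identity.
Integrate the resulting trig expression in θ, then back-substitute tan(θ) = t/3, sec(θ) = sqrt(t**2 + 9)/3 (absorbing any constant into C).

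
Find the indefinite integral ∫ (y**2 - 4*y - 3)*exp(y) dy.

Use integration by parts with u = y**2 - 4*y - 3, dv = exp(y) dy, so v = exp(y).
Apply parts 2 times (tabular method): alternate signs, differentiate u down to 0, integrate dv up.

(y**2 - 6*y + 3)*exp(y) + C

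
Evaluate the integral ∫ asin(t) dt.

Use integration by parts with u = arcsin(t), dv = dt.
Then du = 1/sqrt(-t**2 + 1) dt.

t*asin(t) + sqrt(-t**2 + 1) + C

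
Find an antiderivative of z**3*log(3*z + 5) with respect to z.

Use integration by parts with u = log(3*z + 5), dv = z**3 dz.
Then du = 3/(3*z + 5) dz and v = z**4/4.

z**4*log(3*z + 5)/4 - z**4/16 + 5*z**3/36 - 25*z**2/72 + 125*z/108 - 625*log(3*z + 5)/324 + C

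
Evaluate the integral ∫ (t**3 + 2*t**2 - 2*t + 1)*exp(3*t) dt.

Use integration by parts with u = t**3 + 2*t**2 - 2*t + 1, dv = exp(3*t) dt, so v = exp(3*t)/3.
Apply parts 3 times (tabular method): alternate signs, differentiate u down to 0, integrate dv up.

(9*t**3 + 9*t**2 - 24*t + 17)*exp(3*t)/27 + C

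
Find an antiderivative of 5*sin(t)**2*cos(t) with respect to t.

5*sin(t)**3/3 + C

Let u = sin(t), so du = (cos(t)) dt.
Rewriting, the integral becomes 5·∫ u^2 du = 5·u^3/3.
Substituting back, u = sin(t).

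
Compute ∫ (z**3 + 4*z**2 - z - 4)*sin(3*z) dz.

-z**3*cos(3*z)/3 + z**2*sin(3*z)/3 - 4*z**2*cos(3*z)/3 + 8*z*sin(3*z)/9 + 5*z*cos(3*z)/9 - 5*sin(3*z)/27 + 44*cos(3*z)/27 + C

Use integration by parts with u = z**3 + 4*z**2 - z - 4, dv = sin(3*z) dz, so v = -cos(3*z)/3.
Apply parts 3 times (tabular method): alternate signs, differentiate u down to 0, integrate dv up.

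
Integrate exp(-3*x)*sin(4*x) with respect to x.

Let I denote the integral. Integrate by parts with u = sin(4*x), dv = exp(-3*x) dx, so v = -exp(-3*x)/3: I = -exp(-3*x)*sin(4*x)/3 + (4/3)·∫ exp(-3*x)*cos(4*x) dx.
Apply parts again with u = cos(4*x), dv = exp(-3*x) dx: ∫ exp(-3*x)*cos(4*x) dx = -exp(-3*x)*cos(4*x)/3 − (4/3)·I. Substituting back brings back I: I = -exp(-3*x)*sin(4*x)/3 - 4*exp(-3*x)*cos(4*x)/9 − (16/9)·I.
Solving for I: (1 + 16/9)·I equals the remaining terms, so I = (9/25)·(-exp(-3*x)*sin(4*x)/3 - 4*exp(-3*x)*cos(4*x)/9).

-3*exp(-3*x)*sin(4*x)/25 - 4*exp(-3*x)*cos(4*x)/25 + C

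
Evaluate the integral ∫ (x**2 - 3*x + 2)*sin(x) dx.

-x**2*cos(x) + 2*x*sin(x) + 3*x*cos(x) - 3*sin(x) + C

Use integration by parts with u = x**2 - 3*x + 2, dv = sin(x) dx, so v = -cos(x).
Apply parts 2 times (tabular method): alternate signs, differentiate u down to 0, integrate dv up.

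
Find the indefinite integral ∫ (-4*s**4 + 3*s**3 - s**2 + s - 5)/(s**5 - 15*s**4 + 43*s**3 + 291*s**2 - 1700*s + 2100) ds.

Factor the denominator: (s - 7)*(s - 6)*(s - 5)*(s - 2)*(s + 5).
Partial-fraction decomposition: -97/(308*(s + 5)) + 47/(420*(s - 2)) - 215/(6*(s - 5)) + 4571/(44*(s - 6)) - 1437/(20*(s - 7)).
Integrate each term: A/(s−a) contributes A·log|s−a|.

-1437*log(s - 7)/20 + 4571*log(s - 6)/44 - 215*log(s - 5)/6 + 47*log(s - 2)/420 - 97*log(s + 5)/308 + C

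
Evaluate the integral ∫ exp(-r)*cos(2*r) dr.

2*exp(-r)*sin(2*r)/5 - exp(-r)*cos(2*r)/5 + C

Let I denote the integral. Integrate by parts with u = cos(2*r), dv = exp(-r) dr, so v = -exp(-r): I = -exp(-r)*cos(2*r) − 2·∫ exp(-r)*sin(2*r) dr.
Apply parts again with u = sin(2*r), dv = exp(-r) dr: ∫ exp(-r)*sin(2*r) dr = -exp(-r)*sin(2*r) + 2·I. Substituting back brings back I: I = 2*exp(-r)*sin(2*r) - exp(-r)*cos(2*r) − 4·I.
Solving for I: (1 + 4)·I equals the remaining terms, so I = (1/5)·(2*exp(-r)*sin(2*r) - exp(-r)*cos(2*r)).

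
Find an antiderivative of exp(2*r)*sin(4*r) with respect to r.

Let I denote the integral. Integrate by parts with u = sin(4*r), dv = exp(2*r) dr, so v = exp(2*r)/2: I = exp(2*r)*sin(4*r)/2 − 2·∫ exp(2*r)*cos(4*r) dr.
Apply parts again with u = cos(4*r), dv = exp(2*r) dr: ∫ exp(2*r)*cos(4*r) dr = exp(2*r)*cos(4*r)/2 + 2·I. Substituting back brings back I: I = exp(2*r)*sin(4*r)/2 - exp(2*r)*cos(4*r) − 4·I.
Solving for I: (1 + 4)·I equals the remaining terms, so I = (1/5)·(exp(2*r)*sin(4*r)/2 - exp(2*r)*cos(4*r)).

exp(2*r)*sin(4*r)/10 - exp(2*r)*cos(4*r)/5 + C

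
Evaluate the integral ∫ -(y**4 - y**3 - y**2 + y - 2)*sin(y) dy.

Use integration by parts with u = y**4 - y**3 - y**2 + y - 2, dv = -sin(y) dy, so v = cos(y).
Apply parts 4 times (tabular method): alternate signs, differentiate u down to 0, integrate dv up.

y**4*cos(y) - 4*y**3*sin(y) - y**3*cos(y) + 3*y**2*sin(y) - 13*y**2*cos(y) + 26*y*sin(y) + 7*y*cos(y) - 7*sin(y) + 24*cos(y) + C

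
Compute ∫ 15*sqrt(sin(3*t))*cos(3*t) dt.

10*sin(3*t)**(3/2)/3 + C

Let u = sin(3*t), so du = (3*cos(3*t)) dt.
Rewriting, the integral becomes 5·∫ √u du = 5·(2/3)u^(3/2).
Substituting back, u = sin(3*t).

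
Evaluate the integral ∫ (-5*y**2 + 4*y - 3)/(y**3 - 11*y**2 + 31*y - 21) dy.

Factor the denominator: (y - 7)*(y - 3)*(y - 1).
Partial-fraction decomposition: -1/(3*(y - 1)) + 9/(2*(y - 3)) - 55/(6*(y - 7)).
Integrate each term: A/(y−a) contributes A·log|y−a|.

-55*log(y - 7)/6 + 9*log(y - 3)/2 - log(y - 1)/3 + C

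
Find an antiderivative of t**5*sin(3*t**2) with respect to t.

-t**4*cos(3*t**2)/6 + t**2*sin(3*t**2)/9 + cos(3*t**2)/27 + C

Let u = t², du = 2t dt; rewrite as (1/2)∫ u^2·sin(3u) du.
Now integrate by parts 2 times.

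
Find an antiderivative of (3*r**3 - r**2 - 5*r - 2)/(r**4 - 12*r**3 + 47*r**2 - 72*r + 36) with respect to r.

29*log(r - 6)/3 - 55*log(r - 3)/6 + 2*log(r - 2) + log(r - 1)/2 + C

Factor the denominator: (r - 6)*(r - 3)*(r - 2)*(r - 1).
Partial-fraction decomposition: 1/(2*(r - 1)) + 2/(r - 2) - 55/(6*(r - 3)) + 29/(3*(r - 6)).
Integrate each term: A/(r−a) contributes A·log|r−a|.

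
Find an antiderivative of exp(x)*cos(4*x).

4*exp(x)*sin(4*x)/17 + exp(x)*cos(4*x)/17 + C

Let I denote the integral. Integrate by parts with u = cos(4*x), dv = exp(x) dx, so v = exp(x): I = exp(x)*cos(4*x) + 4·∫ exp(x)*sin(4*x) dx.
Apply parts again with u = sin(4*x), dv = exp(x) dx: ∫ exp(x)*sin(4*x) dx = exp(x)*sin(4*x) − 4·I. Substituting back brings back I: I = 4*exp(x)*sin(4*x) + exp(x)*cos(4*x) − 16·I.
Solving for I: (1 + 16)·I equals the remaining terms, so I = (1/17)·(4*exp(x)*sin(4*x) + exp(x)*cos(4*x)).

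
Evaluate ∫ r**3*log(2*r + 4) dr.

Use integration by parts with u = log(2*r + 4), dv = r**3 dr.
Then du = 2/(2*r + 4) dr and v = r**4/4.

r**4*log(2*r + 4)/4 - r**4/16 + r**3/6 - r**2/2 + 2*r - 4*log(r + 2) + C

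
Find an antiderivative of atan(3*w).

Use integration by parts with u = arctan(3*w), dv = dw.
Then du = 3/(9*w**2 + 1) dw.

w*atan(3*w) - log(9*w**2 + 1)/6 + C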